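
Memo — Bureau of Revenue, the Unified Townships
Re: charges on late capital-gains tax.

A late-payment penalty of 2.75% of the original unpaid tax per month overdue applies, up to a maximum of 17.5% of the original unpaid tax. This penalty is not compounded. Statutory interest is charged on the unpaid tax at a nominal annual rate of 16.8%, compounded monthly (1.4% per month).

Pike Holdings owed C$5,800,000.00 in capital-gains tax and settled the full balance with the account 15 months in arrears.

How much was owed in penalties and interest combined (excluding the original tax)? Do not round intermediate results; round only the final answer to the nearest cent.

Penalty (uncapped): 15 × 2.75% × C$5,800,000.00 = C$2,392,500.00; cap = 17.5% × C$5,800,000.00 = C$1,015,000.00 → penalty = C$1,015,000.00
Interest: C$5,800,000.00 × ((1 + 0.014)^15 − 1) = C$5,800,000.00 × 0.2318826… = C$1,344,919.1455…
Penalties + interest = C$1,015,000.0000 + C$1,344,919.1455… = C$2,359,919.15

C$2,359,919.15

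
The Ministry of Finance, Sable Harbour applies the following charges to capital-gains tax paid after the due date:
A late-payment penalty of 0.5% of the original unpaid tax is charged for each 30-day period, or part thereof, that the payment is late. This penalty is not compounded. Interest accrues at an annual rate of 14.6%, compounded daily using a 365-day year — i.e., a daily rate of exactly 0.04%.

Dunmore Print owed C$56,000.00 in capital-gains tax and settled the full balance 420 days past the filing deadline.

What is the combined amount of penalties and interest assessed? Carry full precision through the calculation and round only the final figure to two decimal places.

C$14,162.23

Penalty periods: ⌈420/30⌉ = 14; penalty = 14 × 0.5% × C$56,000.00 = C$3,920.00
Interest: C$56,000.00 × ((1 + 0.0004)^420 − 1) = C$56,000.00 × 0.18289688… = C$10,242.2250…
Penalties + interest = C$3,920.0000 + C$10,242.2250… = C$14,162.23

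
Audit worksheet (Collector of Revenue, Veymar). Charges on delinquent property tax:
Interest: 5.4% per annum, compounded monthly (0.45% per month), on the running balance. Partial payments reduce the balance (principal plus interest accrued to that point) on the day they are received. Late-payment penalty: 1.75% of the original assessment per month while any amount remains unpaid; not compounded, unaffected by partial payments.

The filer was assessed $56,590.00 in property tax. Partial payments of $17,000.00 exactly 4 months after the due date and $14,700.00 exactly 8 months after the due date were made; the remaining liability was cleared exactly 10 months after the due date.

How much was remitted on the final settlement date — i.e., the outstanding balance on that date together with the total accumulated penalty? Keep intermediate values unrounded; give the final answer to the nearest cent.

$36,795.20

Balance at month 4: $56,590.0000 × (1 + 0.0045)^4 = $57,615.5163…
After $17,000.00 payment: $57,615.5163… − $17,000.00 = $40,615.5163…
Balance at month 8: $40,615.5163… × (1 + 0.0045)^4 = $41,351.5452…
After $14,700.00 payment: $41,351.5452… − $14,700.00 = $26,651.5452…
Balance at month 10: $26,651.5452… × (1 + 0.0045)^2 = $26,891.9488…
Penalty: 10 × 1.75% × $56,590.00 = $9,903.25
Final settlement = outstanding balance + penalty = $26,891.9488… + $9,903.25 = $36,795.20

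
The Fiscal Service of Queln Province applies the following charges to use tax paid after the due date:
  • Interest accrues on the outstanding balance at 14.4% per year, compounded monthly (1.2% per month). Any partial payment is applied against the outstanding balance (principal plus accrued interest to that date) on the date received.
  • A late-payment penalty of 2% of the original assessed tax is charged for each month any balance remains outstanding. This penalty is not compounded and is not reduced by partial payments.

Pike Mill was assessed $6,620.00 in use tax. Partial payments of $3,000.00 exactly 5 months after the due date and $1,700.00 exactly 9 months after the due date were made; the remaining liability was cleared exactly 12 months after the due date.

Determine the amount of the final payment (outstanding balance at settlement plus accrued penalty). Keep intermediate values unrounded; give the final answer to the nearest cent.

Balance at month 5: $6,620.0000 × (1 + 0.012)^5 = $7,026.8479…
After $3,000.00 payment: $7,026.8479… − $3,000.00 = $4,026.8479…
Balance at month 9: $4,026.8479… × (1 + 0.012)^4 = $4,223.6437…
After $1,700.00 payment: $4,223.6437… − $1,700.00 = $2,523.6437…
Balance at month 12: $2,523.6437… × (1 + 0.012)^3 = $2,615.5894…
Penalty: 12 × 2% × $6,620.00 = $1,588.80
Final settlement = outstanding balance + penalty = $2,615.5894… + $1,588.80 = $4,204.39

$4,204.39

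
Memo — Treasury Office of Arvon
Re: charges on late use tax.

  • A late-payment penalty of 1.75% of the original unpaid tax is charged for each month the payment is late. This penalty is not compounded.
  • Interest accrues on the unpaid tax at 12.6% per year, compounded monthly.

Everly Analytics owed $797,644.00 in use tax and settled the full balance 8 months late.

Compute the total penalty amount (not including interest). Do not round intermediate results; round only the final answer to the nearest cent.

$111,670.16

Late-payment penalty = 1.75% × $797,644.00 × 8 mo = $111,670.16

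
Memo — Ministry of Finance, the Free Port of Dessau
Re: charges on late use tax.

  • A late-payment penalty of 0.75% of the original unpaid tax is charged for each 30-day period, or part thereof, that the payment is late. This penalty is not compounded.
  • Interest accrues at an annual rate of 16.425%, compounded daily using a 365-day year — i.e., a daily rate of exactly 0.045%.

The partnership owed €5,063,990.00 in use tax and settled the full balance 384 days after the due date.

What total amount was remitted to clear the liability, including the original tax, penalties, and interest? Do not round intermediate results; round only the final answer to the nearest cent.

€6,512,707.18

Penalty periods: ⌈384/30⌉ = 13; penalty = 13 × 0.75% × €5,063,990.00 = €493,739.03…
Interest: €5,063,990.00 × ((1 + 0.00045)^384 − 1) = €5,063,990.00 × 0.18858216… = €954,978.1548…
Total = €5,063,990.00 + €493,739.0250 + €954,978.1548… = €6,512,707.18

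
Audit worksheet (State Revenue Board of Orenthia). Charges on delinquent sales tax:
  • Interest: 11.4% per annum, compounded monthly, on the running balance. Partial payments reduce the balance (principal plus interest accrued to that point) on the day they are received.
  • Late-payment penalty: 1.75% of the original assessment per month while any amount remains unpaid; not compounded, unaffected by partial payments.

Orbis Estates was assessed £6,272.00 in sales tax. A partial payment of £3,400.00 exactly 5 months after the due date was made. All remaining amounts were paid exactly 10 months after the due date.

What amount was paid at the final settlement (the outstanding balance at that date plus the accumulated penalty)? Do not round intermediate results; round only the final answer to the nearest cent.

£4,426.97

Monthly rate = 11.4% ÷ 12 = 0.95%
Balance at month 5: £6,272.0000 × (1 + 0.0095)^5 = £6,575.6345…
After £3,400.00 payment: £6,575.6345… − £3,400.00 = £3,175.6345…
Balance at month 10: £3,175.6345… × (1 + 0.0095)^5 = £3,329.3705…
Penalty: 10 × 1.75% × £6,272.00 = £1,097.60
Final settlement = outstanding balance + penalty = £3,329.3705… + £1,097.60 = £4,426.97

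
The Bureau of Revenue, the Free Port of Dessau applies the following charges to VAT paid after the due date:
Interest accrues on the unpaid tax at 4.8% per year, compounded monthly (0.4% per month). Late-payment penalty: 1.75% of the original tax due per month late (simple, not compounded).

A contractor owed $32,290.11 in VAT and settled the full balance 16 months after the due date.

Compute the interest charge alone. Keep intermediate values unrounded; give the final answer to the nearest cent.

$2,129.74

Interest: $32,290.11 × ((1 + 0.004)^16 − 1) = $32,290.11 × 0.0659563… = $2,129.7365…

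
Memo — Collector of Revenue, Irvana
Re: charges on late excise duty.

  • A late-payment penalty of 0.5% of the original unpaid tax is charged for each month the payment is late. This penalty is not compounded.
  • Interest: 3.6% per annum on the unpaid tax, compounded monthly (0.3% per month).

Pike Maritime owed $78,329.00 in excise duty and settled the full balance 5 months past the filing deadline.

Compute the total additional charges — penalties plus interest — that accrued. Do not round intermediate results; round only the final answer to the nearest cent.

Late-payment penalty: 5 × 0.5% × $78,329.00 = $1,958.23…
Interest: $78,329.00 × ((1 + 0.003)^5 − 1) = $78,329.00 × 0.0150903… = $1,182.0058…
Penalties + interest = $1,958.2250 + $1,182.0058… = $3,140.23

$3,140.23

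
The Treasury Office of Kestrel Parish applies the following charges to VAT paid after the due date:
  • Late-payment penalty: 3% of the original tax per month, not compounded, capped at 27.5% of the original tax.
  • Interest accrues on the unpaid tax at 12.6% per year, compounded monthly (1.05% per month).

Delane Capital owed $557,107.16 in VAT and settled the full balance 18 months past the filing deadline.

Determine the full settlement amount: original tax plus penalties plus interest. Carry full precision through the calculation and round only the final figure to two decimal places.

$825,549.91

Penalty (uncapped): 18 × 3% × $557,107.16 = $300,837.87…; cap = 27.5% × $557,107.16 = $153,204.47… → penalty = $153,204.47…
Interest: $557,107.16 × ((1 + 0.0105)^18 − 1) = $557,107.16 × 0.2068512… = $115,238.2764…
Total = $557,107.16 + $153,204.4690 + $115,238.2764… = $825,549.91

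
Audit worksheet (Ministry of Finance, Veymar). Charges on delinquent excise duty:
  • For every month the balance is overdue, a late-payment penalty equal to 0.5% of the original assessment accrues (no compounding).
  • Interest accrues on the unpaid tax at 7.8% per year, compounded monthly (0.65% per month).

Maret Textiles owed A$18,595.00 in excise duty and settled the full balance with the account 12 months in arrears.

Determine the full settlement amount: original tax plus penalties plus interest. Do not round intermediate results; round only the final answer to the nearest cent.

A$21,214.10

Late-payment penalty = 0.5% × A$18,595.00 × 12 mo = A$1,115.70
Interest: A$18,595.00 × ((1 + 0.0065)^12 − 1) = A$18,595.00 × 0.0808498… = A$1,503.4022…
Total = A$18,595.00 + A$1,115.7000 + A$1,503.4022… = A$21,214.10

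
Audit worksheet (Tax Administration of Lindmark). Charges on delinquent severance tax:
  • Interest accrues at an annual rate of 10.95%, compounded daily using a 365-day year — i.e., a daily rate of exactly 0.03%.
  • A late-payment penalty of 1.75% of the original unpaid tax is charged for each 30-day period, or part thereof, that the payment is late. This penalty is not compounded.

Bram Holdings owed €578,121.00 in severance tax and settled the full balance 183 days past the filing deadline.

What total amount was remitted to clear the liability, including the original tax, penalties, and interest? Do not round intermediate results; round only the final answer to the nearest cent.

€681,562.03

Penalty periods: ⌈183/30⌉ = 7; penalty = 7 × 1.75% × €578,121.00 = €70,819.82…
Interest: €578,121.00 × ((1 + 0.0003)^183 − 1) = €578,121.00 × 0.05642627… = €32,621.2104…
Total = €578,121.00 + €70,819.8225 + €32,621.2104… = €681,562.03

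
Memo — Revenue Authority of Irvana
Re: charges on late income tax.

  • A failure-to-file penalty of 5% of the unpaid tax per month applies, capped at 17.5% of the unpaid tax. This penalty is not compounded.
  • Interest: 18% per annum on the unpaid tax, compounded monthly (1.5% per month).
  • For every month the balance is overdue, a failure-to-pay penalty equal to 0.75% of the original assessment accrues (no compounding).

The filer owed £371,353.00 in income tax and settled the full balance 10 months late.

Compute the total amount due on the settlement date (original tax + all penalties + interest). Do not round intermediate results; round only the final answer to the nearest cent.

£523,808.57

Failure-to-file: 10 × 5% × £371,353.00 = £185,676.50, capped at 17.5% × £371,353.00 = £64,986.78…
Failure-to-pay penalty: 10 × 0.75% × £371,353.00 = £27,851.48…
Interest: £371,353.00 × ((1 + 0.015)^10 − 1) = £371,353.00 × 0.1605408… = £59,617.3170…
Total = £371,353.00 + £92,838.2500 + £59,617.3170… = £523,808.57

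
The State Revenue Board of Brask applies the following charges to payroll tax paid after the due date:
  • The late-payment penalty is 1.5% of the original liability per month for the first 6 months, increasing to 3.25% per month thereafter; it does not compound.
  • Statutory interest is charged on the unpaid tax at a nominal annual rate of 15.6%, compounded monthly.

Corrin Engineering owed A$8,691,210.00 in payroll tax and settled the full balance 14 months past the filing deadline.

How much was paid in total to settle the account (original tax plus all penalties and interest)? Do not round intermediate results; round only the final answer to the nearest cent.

A$13,455,801.33

Penalty, months 1–6: 6 × 1.5% × A$8,691,210.00 = A$782,208.90
Penalty, months 7–14: 8 × 3.25% × A$8,691,210.00 = A$2,259,714.60
Interest (15.6%/yr ÷ 12 = 1.3%/month): A$8,691,210.00 × ((1 + 0.013)^14 − 1) = A$1,722,667.8349…
Total = A$8,691,210.00 + A$3,041,923.5000 + A$1,722,667.8349… = A$13,455,801.33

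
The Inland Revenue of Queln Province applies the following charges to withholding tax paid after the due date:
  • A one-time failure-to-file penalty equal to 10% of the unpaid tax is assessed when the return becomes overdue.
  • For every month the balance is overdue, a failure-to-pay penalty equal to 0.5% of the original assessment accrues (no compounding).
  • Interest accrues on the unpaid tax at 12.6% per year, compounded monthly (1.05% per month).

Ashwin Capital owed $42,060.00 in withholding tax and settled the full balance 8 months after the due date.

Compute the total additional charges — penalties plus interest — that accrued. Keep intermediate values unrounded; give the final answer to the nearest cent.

$9,554.04

Failure-to-file penalty: 10% × $42,060.00 = $4,206.00
Failure-to-pay penalty: 8 × 0.5% × $42,060.00 = $1,682.40
Interest: $42,060.00 × ((1 + 0.0105)^8 − 1) = $42,060.00 × 0.0871527… = $3,665.6419…
Penalties + interest = $5,888.4000 + $3,665.6419… = $9,554.04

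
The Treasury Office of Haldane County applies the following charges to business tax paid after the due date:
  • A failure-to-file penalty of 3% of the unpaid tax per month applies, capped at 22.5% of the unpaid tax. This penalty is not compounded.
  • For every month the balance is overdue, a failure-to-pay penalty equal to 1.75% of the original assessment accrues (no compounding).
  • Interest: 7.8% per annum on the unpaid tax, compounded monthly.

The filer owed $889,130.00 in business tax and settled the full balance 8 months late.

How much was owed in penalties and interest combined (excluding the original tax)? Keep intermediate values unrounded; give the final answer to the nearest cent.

$371,832.84

Failure-to-file: 8 × 3% × $889,130.00 = $213,391.20, capped at 22.5% × $889,130.00 = $200,054.25
Failure-to-pay penalty: 8 × 1.75% × $889,130.00 = $124,478.20
Interest (7.8%/yr ÷ 12 = 0.65%/month): $889,130.00 × ((1 + 0.0065)^8 − 1) = $47,300.3864…
Penalties + interest = $324,532.4500 + $47,300.3864… = $371,832.84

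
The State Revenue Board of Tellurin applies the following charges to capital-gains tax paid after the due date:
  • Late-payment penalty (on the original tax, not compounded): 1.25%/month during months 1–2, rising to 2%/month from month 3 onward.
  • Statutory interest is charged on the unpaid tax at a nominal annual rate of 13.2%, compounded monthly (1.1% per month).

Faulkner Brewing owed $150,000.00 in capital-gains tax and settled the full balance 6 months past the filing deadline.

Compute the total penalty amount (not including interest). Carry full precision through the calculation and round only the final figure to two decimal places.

$15,750.00

Penalty, months 1–2: 2 × 1.25% × $150,000.00 = $3,750.00
Penalty, months 3–6: 4 × 2% × $150,000.00 = $12,000.00
Total penalty = $3,750.00 + $12,000.00 = $15,750.00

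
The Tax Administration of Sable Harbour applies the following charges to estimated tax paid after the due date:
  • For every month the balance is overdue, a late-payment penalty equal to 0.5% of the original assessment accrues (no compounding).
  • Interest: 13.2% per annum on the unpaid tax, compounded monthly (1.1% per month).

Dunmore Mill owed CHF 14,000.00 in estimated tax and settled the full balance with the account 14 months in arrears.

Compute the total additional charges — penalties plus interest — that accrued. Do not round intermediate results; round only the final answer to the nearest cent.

CHF 3,297.15

Late-payment penalty = 0.5% × CHF 14,000.00 × 14 mo = CHF 980.00
Interest: CHF 14,000.00 × ((1 + 0.011)^14 − 1) = CHF 14,000.00 × 0.1655105… = CHF 2,317.1465…
Penalties + interest = CHF 980.0000 + CHF 2,317.1465… = CHF 3,297.15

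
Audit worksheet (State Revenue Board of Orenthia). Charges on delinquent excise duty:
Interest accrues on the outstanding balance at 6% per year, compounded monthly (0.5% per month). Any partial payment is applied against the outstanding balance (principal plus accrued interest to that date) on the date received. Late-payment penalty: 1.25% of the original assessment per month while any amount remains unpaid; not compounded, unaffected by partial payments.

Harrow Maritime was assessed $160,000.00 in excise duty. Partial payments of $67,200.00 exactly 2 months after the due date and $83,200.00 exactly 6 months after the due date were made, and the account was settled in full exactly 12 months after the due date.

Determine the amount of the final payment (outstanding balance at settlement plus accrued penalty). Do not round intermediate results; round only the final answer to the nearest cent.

Balance at month 2: $160,000.0000 × (1 + 0.005)^2 = $161,604.0000
After $67,200.00 payment: $161,604.0000 − $67,200.00 = $94,404.0000
Balance at month 6: $94,404.0000 × (1 + 0.005)^4 = $96,306.2879…
After $83,200.00 payment: $96,306.2879… − $83,200.00 = $13,106.2879…
Balance at month 12: $13,106.2879… × (1 + 0.005)^6 = $13,504.4242…
Penalty: 12 × 1.25% × $160,000.00 = $24,000.00
Final settlement = outstanding balance + penalty = $13,504.4242… + $24,000.00 = $37,504.42

$37,504.42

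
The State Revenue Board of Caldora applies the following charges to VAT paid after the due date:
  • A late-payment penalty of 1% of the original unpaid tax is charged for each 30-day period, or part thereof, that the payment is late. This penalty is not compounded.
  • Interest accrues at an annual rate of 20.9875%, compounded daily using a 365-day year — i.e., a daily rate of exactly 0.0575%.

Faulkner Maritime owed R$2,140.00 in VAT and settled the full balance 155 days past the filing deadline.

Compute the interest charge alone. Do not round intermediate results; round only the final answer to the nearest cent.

R$199.43

Interest: R$2,140.00 × ((1 + 0.000575)^155 − 1) = R$2,140.00 × 0.09318930… = R$199.4251…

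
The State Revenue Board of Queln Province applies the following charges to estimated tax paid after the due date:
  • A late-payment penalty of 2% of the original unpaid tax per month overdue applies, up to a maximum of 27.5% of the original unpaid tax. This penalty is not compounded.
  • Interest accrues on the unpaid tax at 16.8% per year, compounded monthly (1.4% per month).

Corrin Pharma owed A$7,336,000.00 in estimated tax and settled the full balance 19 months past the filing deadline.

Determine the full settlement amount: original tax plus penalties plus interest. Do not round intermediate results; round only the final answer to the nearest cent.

Penalty (uncapped): 19 × 2% × A$7,336,000.00 = A$2,787,680.00; cap = 27.5% × A$7,336,000.00 = A$2,017,400.00 → penalty = A$2,017,400.00
Interest: A$7,336,000.00 × ((1 + 0.014)^19 − 1) = A$7,336,000.00 × 0.3023303… = A$2,217,895.0804…
Total = A$7,336,000.00 + A$2,017,400.0000 + A$2,217,895.0804… = A$11,571,295.08

A$11,571,295.08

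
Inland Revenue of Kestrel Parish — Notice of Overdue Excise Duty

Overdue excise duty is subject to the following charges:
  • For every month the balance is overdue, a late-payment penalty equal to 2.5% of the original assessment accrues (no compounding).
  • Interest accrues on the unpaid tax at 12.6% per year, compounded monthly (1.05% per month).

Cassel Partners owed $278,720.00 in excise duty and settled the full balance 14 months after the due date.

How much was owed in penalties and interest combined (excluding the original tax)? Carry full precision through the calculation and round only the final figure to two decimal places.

Late-payment penalty = 2.5% × $278,720.00 × 14 mo = $97,552.00
Interest: $278,720.00 × ((1 + 0.0105)^14 − 1) = $278,720.00 × 0.1574666… = $43,889.0775…
Penalties + interest = $97,552.0000 + $43,889.0775… = $141,441.08

$141,441.08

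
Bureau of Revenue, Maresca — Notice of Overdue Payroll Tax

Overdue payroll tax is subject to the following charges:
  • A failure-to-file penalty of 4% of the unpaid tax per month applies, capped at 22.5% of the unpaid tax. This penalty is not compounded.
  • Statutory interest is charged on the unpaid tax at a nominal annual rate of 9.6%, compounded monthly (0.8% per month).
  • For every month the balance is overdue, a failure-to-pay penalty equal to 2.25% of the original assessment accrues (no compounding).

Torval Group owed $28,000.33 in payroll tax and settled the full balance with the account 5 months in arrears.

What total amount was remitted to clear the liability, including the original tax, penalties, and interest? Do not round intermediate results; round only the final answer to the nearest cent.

$37,888.51

Failure-to-file: 5 × 4% × $28,000.33 = $5,600.07… (under the 22.5% cap)
Failure-to-pay penalty = 2.25% × $28,000.33 × 5 mo = $3,150.04…
Interest: $28,000.33 × ((1 + 0.008)^5 − 1) = $28,000.33 × 0.0406451… = $1,138.0773…
Total = $28,000.33 + $8,750.1031… + $1,138.0773… = $37,888.51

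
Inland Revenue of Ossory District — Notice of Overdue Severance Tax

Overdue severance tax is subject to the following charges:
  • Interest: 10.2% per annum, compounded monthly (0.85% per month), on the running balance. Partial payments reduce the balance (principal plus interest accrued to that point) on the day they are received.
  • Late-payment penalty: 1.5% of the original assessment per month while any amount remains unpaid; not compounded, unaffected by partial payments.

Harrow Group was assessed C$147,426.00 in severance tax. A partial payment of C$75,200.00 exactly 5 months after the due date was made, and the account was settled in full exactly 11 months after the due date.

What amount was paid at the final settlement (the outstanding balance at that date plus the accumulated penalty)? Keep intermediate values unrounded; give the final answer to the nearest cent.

Balance at month 5: C$147,426.0000 × (1 + 0.0085)^5 = C$153,799.0295…
After C$75,200.00 payment: C$153,799.0295… − C$75,200.00 = C$78,599.0295…
Balance at month 11: C$78,599.0295… × (1 + 0.0085)^6 = C$82,693.7333…
Penalty: 11 × 1.5% × C$147,426.00 = C$24,325.29
Final settlement = outstanding balance + penalty = C$82,693.7333… + C$24,325.29 = C$107,019.02

C$107,019.02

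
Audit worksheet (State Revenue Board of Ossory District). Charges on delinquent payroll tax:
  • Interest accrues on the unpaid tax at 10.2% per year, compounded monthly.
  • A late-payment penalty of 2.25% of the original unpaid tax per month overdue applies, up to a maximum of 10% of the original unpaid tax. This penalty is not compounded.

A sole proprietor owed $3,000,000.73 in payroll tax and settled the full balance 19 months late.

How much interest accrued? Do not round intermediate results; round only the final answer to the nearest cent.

Interest (10.2%/yr ÷ 12 = 0.85%/month): $3,000,000.73 × ((1 + 0.0085)^19 − 1) = $523,411.9166…

$523,411.92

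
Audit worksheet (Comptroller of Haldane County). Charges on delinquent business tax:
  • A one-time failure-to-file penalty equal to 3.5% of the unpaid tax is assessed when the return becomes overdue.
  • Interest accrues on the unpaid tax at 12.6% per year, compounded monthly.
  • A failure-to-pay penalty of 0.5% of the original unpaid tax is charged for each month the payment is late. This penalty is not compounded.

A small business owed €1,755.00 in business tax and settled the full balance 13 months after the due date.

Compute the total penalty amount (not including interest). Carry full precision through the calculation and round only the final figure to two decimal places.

€175.50

Failure-to-file penalty: 3.5% × €1,755.00 = €61.43…
Failure-to-pay penalty: 13 × 0.5% × €1,755.00 = €114.08…
Total penalty = €61.43… + €114.08… = €175.50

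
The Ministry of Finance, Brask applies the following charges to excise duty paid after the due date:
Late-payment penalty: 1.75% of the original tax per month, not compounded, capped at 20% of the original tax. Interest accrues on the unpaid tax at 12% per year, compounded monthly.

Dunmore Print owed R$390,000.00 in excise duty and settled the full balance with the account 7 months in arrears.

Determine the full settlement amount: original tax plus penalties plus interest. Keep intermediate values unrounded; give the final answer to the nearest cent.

Penalty: 7 × 1.75% × R$390,000.00 = R$47,775.00 (below the 20% cap of R$78,000.00)
Interest (12%/yr ÷ 12 = 1%/month): R$390,000.00 × ((1 + 0.01)^7 − 1) = R$28,132.7873…
Total = R$390,000.00 + R$47,775.0000 + R$28,132.7873… = R$465,907.79

R$465,907.79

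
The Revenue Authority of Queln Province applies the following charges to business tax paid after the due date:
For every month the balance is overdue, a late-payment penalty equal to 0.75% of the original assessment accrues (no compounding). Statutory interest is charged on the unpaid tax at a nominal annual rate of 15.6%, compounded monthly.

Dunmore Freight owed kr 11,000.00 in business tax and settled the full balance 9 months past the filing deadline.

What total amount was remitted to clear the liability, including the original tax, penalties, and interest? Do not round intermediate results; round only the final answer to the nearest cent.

kr 13,098.49

Late-payment penalty = 0.75% × kr 11,000.00 × 9 mo = kr 742.50
Interest (15.6%/yr ÷ 12 = 1.3%/month): kr 11,000.00 × ((1 + 0.013)^9 − 1) = kr 1,355.9941…
Total = kr 11,000.00 + kr 742.5000 + kr 1,355.9941… = kr 13,098.49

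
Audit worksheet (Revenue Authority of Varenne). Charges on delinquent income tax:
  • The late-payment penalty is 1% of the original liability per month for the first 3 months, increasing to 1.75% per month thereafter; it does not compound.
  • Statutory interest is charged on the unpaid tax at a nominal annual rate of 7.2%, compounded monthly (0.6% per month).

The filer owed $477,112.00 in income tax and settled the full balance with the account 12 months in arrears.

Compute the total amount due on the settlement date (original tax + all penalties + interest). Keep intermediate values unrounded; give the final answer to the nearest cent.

$602,079.16

Penalty, months 1–3: 3 × 1% × $477,112.00 = $14,313.36
Penalty, months 4–12: 9 × 1.75% × $477,112.00 = $75,145.14
Interest: $477,112.00 × ((1 + 0.006)^12 − 1) = $477,112.00 × 0.0744242… = $35,508.6635…
Total = $477,112.00 + $89,458.5000 + $35,508.6635… = $602,079.16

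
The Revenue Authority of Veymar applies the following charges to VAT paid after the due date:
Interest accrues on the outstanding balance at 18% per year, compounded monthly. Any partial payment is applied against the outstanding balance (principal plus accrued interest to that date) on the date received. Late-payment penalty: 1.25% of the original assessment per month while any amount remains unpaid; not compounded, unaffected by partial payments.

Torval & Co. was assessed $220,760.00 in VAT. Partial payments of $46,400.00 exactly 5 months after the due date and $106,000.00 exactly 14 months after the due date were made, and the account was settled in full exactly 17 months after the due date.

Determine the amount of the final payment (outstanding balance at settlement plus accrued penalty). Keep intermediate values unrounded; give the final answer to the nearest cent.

$164,936.28

Monthly rate = 18% ÷ 12 = 1.5%
Balance at month 5: $220,760.0000 × (1 + 0.015)^5 = $237,821.2167…
After $46,400.00 payment: $237,821.2167… − $46,400.00 = $191,421.2167…
Balance at month 14: $191,421.2167… × (1 + 0.015)^9 = $218,869.1002…
After $106,000.00 payment: $218,869.1002… − $106,000.00 = $112,869.1002…
Balance at month 17: $112,869.1002… × (1 + 0.015)^3 = $118,024.7773…
Penalty: 17 × 1.25% × $220,760.00 = $46,911.50
Final settlement = outstanding balance + penalty = $118,024.7773… + $46,911.50 = $164,936.28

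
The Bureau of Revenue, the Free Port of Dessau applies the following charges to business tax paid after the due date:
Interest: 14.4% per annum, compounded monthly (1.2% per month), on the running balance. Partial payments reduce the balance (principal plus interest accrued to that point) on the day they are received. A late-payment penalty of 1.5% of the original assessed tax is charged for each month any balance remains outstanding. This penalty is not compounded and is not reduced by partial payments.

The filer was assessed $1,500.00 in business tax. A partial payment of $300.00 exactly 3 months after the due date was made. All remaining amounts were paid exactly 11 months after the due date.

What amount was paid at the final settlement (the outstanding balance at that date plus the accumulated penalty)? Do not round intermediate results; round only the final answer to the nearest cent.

Balance at month 3: $1,500.0000 × (1 + 0.012)^3 = $1,554.6506…
After $300.00 payment: $1,554.6506… − $300.00 = $1,254.6506…
Balance at month 11: $1,254.6506… × (1 + 0.012)^8 = $1,380.2790…
Penalty: 11 × 1.5% × $1,500.00 = $247.50
Final settlement = outstanding balance + penalty = $1,380.2790… + $247.50 = $1,627.78

$1,627.78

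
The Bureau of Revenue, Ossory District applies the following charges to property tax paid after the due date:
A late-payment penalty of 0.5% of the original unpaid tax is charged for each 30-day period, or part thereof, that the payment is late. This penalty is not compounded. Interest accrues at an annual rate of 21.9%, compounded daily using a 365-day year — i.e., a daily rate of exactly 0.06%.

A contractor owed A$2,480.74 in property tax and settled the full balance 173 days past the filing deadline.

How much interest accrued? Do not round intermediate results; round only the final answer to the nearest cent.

A$271.25

Interest: A$2,480.74 × ((1 + 0.0006)^173 − 1) = A$2,480.74 × 0.10934403… = A$271.2541…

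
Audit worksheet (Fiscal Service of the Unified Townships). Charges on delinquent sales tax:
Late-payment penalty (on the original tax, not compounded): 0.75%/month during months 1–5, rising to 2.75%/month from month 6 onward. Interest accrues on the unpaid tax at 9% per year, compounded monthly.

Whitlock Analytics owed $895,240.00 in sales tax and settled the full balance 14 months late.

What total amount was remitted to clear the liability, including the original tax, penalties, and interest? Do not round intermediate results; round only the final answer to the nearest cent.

$1,249,106.46

Penalty, months 1–5: 5 × 0.75% × $895,240.00 = $33,571.50
Penalty, months 6–14: 9 × 2.75% × $895,240.00 = $221,571.90
Interest (9%/yr ÷ 12 = 0.75%/month): $895,240.00 × ((1 + 0.0075)^14 − 1) = $98,723.0635…
Total = $895,240.00 + $255,143.4000 + $98,723.0635… = $1,249,106.46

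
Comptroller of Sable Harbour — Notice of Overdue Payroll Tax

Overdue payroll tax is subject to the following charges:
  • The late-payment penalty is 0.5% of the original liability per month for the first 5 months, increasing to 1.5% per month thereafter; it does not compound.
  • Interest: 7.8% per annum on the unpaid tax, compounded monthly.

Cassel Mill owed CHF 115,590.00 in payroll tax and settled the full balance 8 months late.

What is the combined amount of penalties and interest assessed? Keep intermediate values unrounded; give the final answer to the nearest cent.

Penalty, months 1–5: 5 × 0.5% × CHF 115,590.00 = CHF 2,889.75
Penalty, months 6–8: 3 × 1.5% × CHF 115,590.00 = CHF 5,201.55
Interest (7.8%/yr ÷ 12 = 0.65%/month): CHF 115,590.00 × ((1 + 0.0065)^8 − 1) = CHF 6,149.2151…
Penalties + interest = CHF 8,091.3000 + CHF 6,149.2151… = CHF 14,240.52

CHF 14,240.52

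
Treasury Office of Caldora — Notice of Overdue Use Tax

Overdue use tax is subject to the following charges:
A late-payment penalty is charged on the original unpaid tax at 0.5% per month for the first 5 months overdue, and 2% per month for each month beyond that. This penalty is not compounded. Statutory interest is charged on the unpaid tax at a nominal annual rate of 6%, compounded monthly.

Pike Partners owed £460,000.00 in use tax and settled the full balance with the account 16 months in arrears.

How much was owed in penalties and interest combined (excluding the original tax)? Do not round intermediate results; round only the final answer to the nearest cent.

Penalty, months 1–5: 5 × 0.5% × £460,000.00 = £11,500.00
Penalty, months 6–16: 11 × 2% × £460,000.00 = £101,200.00
Interest (6%/yr ÷ 12 = 0.5%/month): £460,000.00 × ((1 + 0.005)^16 − 1) = £38,212.7296…
Penalties + interest = £112,700.0000 + £38,212.7296… = £150,912.73

£150,912.73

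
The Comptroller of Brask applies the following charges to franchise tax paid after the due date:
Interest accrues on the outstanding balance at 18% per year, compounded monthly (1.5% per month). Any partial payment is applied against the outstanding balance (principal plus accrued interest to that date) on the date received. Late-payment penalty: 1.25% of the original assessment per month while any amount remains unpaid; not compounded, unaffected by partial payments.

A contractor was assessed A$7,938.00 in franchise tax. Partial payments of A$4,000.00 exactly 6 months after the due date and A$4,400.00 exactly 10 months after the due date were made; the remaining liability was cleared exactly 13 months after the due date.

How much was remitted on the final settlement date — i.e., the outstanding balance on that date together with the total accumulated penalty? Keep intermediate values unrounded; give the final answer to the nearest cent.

Balance at month 6: A$7,938.0000 × (1 + 0.015)^6 = A$8,679.7526…
After A$4,000.00 payment: A$8,679.7526… − A$4,000.00 = A$4,679.7526…
Balance at month 10: A$4,679.7526… × (1 + 0.015)^4 = A$4,966.9189…
After A$4,400.00 payment: A$4,966.9189… − A$4,400.00 = A$566.9189…
Balance at month 13: A$566.9189… × (1 + 0.015)^3 = A$592.8148…
Penalty: 13 × 1.25% × A$7,938.00 = A$1,289.93…
Final settlement = outstanding balance + penalty = A$592.8148… + A$1,289.93… = A$1,882.74

A$1,882.74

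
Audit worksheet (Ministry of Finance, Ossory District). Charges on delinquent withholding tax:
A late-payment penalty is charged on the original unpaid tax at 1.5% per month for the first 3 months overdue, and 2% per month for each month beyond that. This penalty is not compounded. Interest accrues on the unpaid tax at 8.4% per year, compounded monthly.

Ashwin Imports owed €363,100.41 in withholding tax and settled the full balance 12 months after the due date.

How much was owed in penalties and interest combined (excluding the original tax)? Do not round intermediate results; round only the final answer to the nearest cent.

Penalty, months 1–3: 3 × 1.5% × €363,100.41 = €16,339.52…
Penalty, months 4–12: 9 × 2% × €363,100.41 = €65,358.07…
Interest (8.4%/yr ÷ 12 = 0.7%/month): €363,100.41 × ((1 + 0.007)^12 − 1) = €31,702.5371…
Penalties + interest = €81,697.5923… + €31,702.5371… = €113,400.13

€113,400.13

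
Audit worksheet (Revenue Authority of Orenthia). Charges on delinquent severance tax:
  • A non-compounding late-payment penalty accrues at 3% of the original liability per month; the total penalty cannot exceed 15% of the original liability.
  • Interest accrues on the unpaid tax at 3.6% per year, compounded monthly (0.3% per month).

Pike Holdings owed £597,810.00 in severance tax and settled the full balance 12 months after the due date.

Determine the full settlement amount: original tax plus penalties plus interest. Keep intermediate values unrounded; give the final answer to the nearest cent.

£709,361.33

Penalty (uncapped): 12 × 3% × £597,810.00 = £215,211.60; cap = 15% × £597,810.00 = £89,671.50 → penalty = £89,671.50
Interest: £597,810.00 × ((1 + 0.003)^12 − 1) = £597,810.00 × 0.0366000… = £21,879.8342…
Total = £597,810.00 + £89,671.5000 + £21,879.8342… = £709,361.33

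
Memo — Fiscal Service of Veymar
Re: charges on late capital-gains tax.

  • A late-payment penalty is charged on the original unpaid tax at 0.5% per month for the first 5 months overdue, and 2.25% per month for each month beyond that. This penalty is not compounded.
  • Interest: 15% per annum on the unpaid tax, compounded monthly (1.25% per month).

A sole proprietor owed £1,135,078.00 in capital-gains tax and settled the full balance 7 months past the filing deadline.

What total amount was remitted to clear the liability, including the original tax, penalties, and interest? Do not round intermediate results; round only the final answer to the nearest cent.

£1,317,655.83

Penalty, months 1–5: 5 × 0.5% × £1,135,078.00 = £28,376.95
Penalty, months 6–7: 2 × 2.25% × £1,135,078.00 = £51,078.51
Interest: £1,135,078.00 × ((1 + 0.0125)^7 − 1) = £1,135,078.00 × 0.0908505… = £103,122.3701…
Total = £1,135,078.00 + £79,455.4600 + £103,122.3701… = £1,317,655.83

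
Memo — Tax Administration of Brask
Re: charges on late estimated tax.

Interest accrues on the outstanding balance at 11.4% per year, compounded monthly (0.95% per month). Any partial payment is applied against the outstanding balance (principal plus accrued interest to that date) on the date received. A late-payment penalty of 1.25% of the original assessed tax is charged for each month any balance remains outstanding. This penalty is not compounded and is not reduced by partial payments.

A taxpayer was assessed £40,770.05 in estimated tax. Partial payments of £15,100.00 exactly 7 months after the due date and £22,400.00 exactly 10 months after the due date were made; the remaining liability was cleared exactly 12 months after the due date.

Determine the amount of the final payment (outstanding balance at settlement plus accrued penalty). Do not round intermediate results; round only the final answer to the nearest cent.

Balance at month 7: £40,770.0500 × (1 + 0.0095)^7 = £43,559.7629…
After £15,100.00 payment: £43,559.7629… − £15,100.00 = £28,459.7629…
Balance at month 10: £28,459.7629… × (1 + 0.0095)^3 = £29,278.5960…
After £22,400.00 payment: £29,278.5960… − £22,400.00 = £6,878.5960…
Balance at month 12: £6,878.5960… × (1 + 0.0095)^2 = £7,009.9101…
Penalty: 12 × 1.25% × £40,770.05 = £6,115.51…
Final settlement = outstanding balance + penalty = £7,009.9101… + £6,115.51… = £13,125.42

£13,125.42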